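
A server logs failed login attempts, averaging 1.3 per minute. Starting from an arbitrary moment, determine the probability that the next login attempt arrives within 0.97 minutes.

Inter-arrival times are exponential with rate λ = 1.3 per minute.
P(T ≤ 0.97) = 1 − e^(−λt) = 1 − e^(−1.3 × 0.97) = 1 − e^(−1.261) ≈ 0.7166.

0.7166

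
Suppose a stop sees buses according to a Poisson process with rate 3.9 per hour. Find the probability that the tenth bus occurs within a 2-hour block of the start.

Over the interval, μ = 3.9 × 2 = 7.8 (a 2-hour block = 2 hours).
The tenth arrival falls in the interval iff at least 10 events occur there: P(S_10 ≤ t) = P(N ≥ 10) = 1 − P(N ≤ 9) ≈ 0.2589.

0.2589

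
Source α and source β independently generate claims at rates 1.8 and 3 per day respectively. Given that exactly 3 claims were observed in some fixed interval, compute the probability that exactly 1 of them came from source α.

0.4395

Given the total, each event is independently from source α with probability p = λ_α/(λ_α+λ_β) = 1.8/4.8 = 0.3750.
So K ~ Binomial(3, 1.8/4.8): P(K = 1) = C(3,1) · (1.8/4.8)^1 · (3/4.8)^2 ≈ 0.4395.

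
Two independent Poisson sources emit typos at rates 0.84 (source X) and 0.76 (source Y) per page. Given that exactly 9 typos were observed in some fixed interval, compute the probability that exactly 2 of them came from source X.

0.0541

Given the total, each event is independently from source X with probability p = λ_X/(λ_X+λ_Y) = 0.84/1.6 = 0.5250.
So K ~ Binomial(9, 0.84/1.6): P(K = 2) = C(9,2) · (0.84/1.6)^2 · (0.76/1.6)^7 ≈ 0.0541.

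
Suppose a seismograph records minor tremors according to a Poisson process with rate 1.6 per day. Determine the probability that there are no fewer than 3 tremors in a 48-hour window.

0.6201

Over the interval, μ = 1.6 × 2 = 3.2 (a 48-hour window = 2 days).
P(N ≥ 3) = 1 − P(N ≤ 2) = 1 − Σ_{j=0}^{2} e^(−μ) μ^j/j! ≈ 0.6201.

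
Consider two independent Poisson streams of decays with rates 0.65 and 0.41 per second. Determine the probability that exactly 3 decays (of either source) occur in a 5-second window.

Independent Poisson processes superpose: combined rate λ = 0.65 + 0.41 = 1.06 per second.
Over the interval, μ = 1.06 × 5 = 5.3 (a 5-second window = 5 seconds).
P(N = 3) = e^(−5.3) · 5.3^3/3! ≈ 0.1239.

0.1239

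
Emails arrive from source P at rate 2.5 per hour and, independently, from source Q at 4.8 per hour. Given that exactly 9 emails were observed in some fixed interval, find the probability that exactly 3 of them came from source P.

0.2727

Given the total, each event is independently from source P with probability p = λ_P/(λ_P+λ_Q) = 2.5/7.3 ≈ 0.3425.
So K ~ Binomial(9, 2.5/7.3): P(K = 3) = C(9,3) · (2.5/7.3)^3 · (4.8/7.3)^6 ≈ 0.2727.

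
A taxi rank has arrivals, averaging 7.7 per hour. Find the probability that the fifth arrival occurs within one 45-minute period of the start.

Over the interval, μ = 7.7 × 0.75 = 5.775 (a 45-minute period = 0.75 hours).
The fifth arrival falls in the interval iff at least 5 events occur there: P(S_5 ≤ t) = P(N ≥ 5) = 1 − P(N ≤ 4) ≈ 0.6837.

0.6837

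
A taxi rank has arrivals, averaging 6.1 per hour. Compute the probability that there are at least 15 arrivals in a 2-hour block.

Over the interval, μ = 6.1 × 2 = 12.2 (a 2-hour block = 2 hours).
P(N ≥ 15) = 1 − P(N ≤ 14) = 1 − Σ_{j=0}^{14} e^(−μ) μ^j/j! ≈ 0.2464.

0.2464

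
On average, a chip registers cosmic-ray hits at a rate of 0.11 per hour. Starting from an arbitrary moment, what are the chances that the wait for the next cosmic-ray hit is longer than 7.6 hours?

The wait for the next event is exponential with rate λ = 0.11 per hour.
P(T > 7.6) = e^(−λt) = e^(−0.11 × 7.6) = e^(−0.836) ≈ 0.4334.

0.4334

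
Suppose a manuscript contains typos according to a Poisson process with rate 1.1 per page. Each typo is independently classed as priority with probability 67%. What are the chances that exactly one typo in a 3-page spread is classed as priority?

Thinning: the typos that are classed as priority themselves form a Poisson process with rate 0.67 × 1.1 = 0.737 per page.
Over the interval, μ = 0.737 × 3 = 2.211 (a 3-page spread = 3 pages).
P(N = 1) = e^(−2.211) · 2.211^1/1! ≈ 0.2423.

0.2423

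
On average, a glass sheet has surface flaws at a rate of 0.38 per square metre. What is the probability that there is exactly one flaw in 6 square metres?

0.2332

Over the interval, μ = 0.38 × 6 = 2.28 (6 square metres).
P(N = 1) = e^(−μ) μ^1/1! = e^(−2.28) · 2.28^1/1 ≈ 0.2332.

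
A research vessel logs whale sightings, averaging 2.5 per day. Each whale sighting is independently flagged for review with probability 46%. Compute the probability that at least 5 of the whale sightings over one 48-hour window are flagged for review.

0.0838

Thinning: the whale sightings that are flagged for review themselves form a Poisson process with rate 0.46 × 2.5 = 1.15 per day.
Over the interval, μ = 1.15 × 2 = 2.3 (a 48-hour window = 2 days).
P(N ≥ 5) = 1 − P(N ≤ 4) ≈ 0.0838.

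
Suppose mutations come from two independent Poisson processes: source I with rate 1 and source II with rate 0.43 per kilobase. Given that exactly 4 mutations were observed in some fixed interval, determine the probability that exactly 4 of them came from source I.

0.2391

Given the total, each event is independently from source I with probability p = λ_I/(λ_I+λ_II) = 1/1.43 ≈ 0.6993.
So K ~ Binomial(4, 1/1.43): P(K = 4) = C(4,4) · (1/1.43)^4 · (0.43/1.43)^0 ≈ 0.2391.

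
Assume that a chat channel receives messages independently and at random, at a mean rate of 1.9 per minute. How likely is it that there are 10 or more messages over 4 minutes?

Over the interval, μ = 1.9 × 4 = 7.6 (4 minutes).
P(N ≥ 10) = 1 − P(N ≤ 9) = 1 − Σ_{j=0}^{9} e^(−μ) μ^j/j! ≈ 0.2351.

0.2351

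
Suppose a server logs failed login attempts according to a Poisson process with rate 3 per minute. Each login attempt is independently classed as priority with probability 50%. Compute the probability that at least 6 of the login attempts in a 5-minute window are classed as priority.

0.7586

Thinning: the login attempts that are classed as priority themselves form a Poisson process with rate 0.5 × 3 = 1.5 per minute.
Over the interval, μ = 1.5 × 5 = 7.5 (a 5-minute window = 5 minutes).
P(N ≥ 6) = 1 − P(N ≤ 5) ≈ 0.7586.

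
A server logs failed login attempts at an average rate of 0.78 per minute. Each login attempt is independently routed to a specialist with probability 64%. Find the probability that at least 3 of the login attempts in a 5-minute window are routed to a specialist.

Thinning: the login attempts that are routed to a specialist themselves form a Poisson process with rate 0.64 × 0.78 = 0.4992 per minute.
Over the interval, μ = 0.4992 × 5 = 2.496 (a 5-minute window = 5 minutes).
P(N ≥ 3) = 1 − P(N ≤ 2) ≈ 0.4552.

0.4552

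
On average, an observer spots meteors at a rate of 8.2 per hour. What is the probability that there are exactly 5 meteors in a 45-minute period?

Over the interval, μ = 8.2 × 0.75 = 6.15 (a 45-minute period = 0.75 hours).
P(N = 5) = e^(−μ) μ^5/5! = e^(−6.15) · 6.15^5/120 ≈ 0.1564.

0.1564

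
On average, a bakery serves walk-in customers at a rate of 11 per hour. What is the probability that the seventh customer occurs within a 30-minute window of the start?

Over the interval, μ = 11 × 0.5 = 5.5 (a 30-minute window = 0.5 hours).
The seventh arrival falls in the interval iff at least 7 events occur there: P(S_7 ≤ t) = P(N ≥ 7) = 1 − P(N ≤ 6) ≈ 0.3140.

0.3140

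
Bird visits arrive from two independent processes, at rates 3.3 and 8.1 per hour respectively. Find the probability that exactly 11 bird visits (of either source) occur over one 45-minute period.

Independent Poisson processes superpose: combined rate λ = 3.3 + 8.1 = 11.4 per hour.
Over the interval, μ = 11.4 × 0.75 = 8.55 (a 45-minute period = 0.75 hours).
P(N = 11) = e^(−8.55) · 8.55^11/11! ≈ 0.0865.

0.0865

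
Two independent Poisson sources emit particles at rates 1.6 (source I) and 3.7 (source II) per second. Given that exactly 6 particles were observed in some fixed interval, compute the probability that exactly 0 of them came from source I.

Given the total, each event is independently from source I with probability p = λ_I/(λ_I+λ_II) = 1.6/5.3 ≈ 0.3019.
So K ~ Binomial(6, 1.6/5.3): P(K = 0) = C(6,0) · (1.6/5.3)^0 · (3.7/5.3)^6 ≈ 0.1158.

0.1158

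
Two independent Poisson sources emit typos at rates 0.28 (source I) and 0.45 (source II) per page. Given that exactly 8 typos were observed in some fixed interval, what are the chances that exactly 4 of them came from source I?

0.2188

Given the total, each event is independently from source I with probability p = λ_I/(λ_I+λ_II) = 0.28/0.73 ≈ 0.3836.
So K ~ Binomial(8, 0.28/0.73): P(K = 4) = C(8,4) · (0.28/0.73)^4 · (0.45/0.73)^4 ≈ 0.2188.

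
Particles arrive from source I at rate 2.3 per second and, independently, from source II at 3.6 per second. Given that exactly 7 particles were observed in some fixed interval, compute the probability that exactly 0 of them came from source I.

0.0315

Given the total, each event is independently from source I with probability p = λ_I/(λ_I+λ_II) = 2.3/5.9 ≈ 0.3898.
So K ~ Binomial(7, 2.3/5.9): P(K = 0) = C(7,0) · (2.3/5.9)^0 · (3.6/5.9)^7 ≈ 0.0315.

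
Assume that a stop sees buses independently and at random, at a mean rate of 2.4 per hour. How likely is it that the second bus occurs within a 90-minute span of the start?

0.8743

Over the interval, μ = 2.4 × 1.5 = 3.6 (a 90-minute span = 1.5 hours).
The second arrival falls in the interval iff at least 2 events occur there: P(S_2 ≤ t) = P(N ≥ 2) = 1 − P(N ≤ 1) ≈ 0.8743.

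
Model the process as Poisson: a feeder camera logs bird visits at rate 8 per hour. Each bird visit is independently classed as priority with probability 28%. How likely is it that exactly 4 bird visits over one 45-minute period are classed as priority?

Thinning: the bird visits that are classed as priority themselves form a Poisson process with rate 0.28 × 8 = 2.24 per hour.
Over the interval, μ = 2.24 × 0.75 = 1.68 (a 45-minute period = 0.75 hours).
P(N = 4) = e^(−1.68) · 1.68^4/4! ≈ 0.0619.

0.0619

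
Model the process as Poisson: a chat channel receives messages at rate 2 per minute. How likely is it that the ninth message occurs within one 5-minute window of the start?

Over the interval, μ = 2 × 5 = 10 (a 5-minute window = 5 minutes).
The ninth arrival falls in the interval iff at least 9 events occur there: P(S_9 ≤ t) = P(N ≥ 9) = 1 − P(N ≤ 8) ≈ 0.6672.

0.6672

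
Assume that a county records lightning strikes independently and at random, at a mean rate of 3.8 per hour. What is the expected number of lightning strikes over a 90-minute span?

5.7

E[N] = λt = 3.8 × 1.5 = 5.7 (a 90-minute span = 1.5 hours).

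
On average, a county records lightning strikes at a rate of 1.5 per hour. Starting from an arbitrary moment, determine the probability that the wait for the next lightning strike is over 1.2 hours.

The wait for the next event is exponential with rate λ = 1.5 per hour.
P(T > 1.2) = e^(−λt) = e^(−1.5 × 1.2) = e^(−1.8) ≈ 0.1653.

0.1653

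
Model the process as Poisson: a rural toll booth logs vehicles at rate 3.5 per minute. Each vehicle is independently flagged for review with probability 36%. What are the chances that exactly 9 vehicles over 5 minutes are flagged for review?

0.0791

Thinning: the vehicles that are flagged for review themselves form a Poisson process with rate 0.36 × 3.5 = 1.26 per minute.
Over the interval, μ = 1.26 × 5 = 6.3 (5 minutes).
P(N = 9) = e^(−6.3) · 6.3^9/9! ≈ 0.0791.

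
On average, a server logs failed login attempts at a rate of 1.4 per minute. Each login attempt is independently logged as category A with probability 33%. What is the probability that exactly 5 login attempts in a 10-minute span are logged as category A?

Thinning: the login attempts that are logged as category A themselves form a Poisson process with rate 0.33 × 1.4 = 0.462 per minute.
Over the interval, μ = 0.462 × 10 = 4.62 (a 10-minute span = 10 minutes).
P(N = 5) = e^(−4.62) · 4.62^5/5! ≈ 0.1728.

0.1728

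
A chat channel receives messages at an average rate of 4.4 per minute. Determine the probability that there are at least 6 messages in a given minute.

With mean μ = 4.4 per minute,
P(N ≥ 6) = 1 − P(N ≤ 5) = 1 − Σ_{j=0}^{5} e^(−μ) μ^j/j! ≈ 0.2801.

0.2801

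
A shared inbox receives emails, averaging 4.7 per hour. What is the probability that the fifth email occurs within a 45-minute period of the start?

0.2793

Over the interval, μ = 4.7 × 0.75 = 3.525 (a 45-minute period = 0.75 hours).
The fifth arrival falls in the interval iff at least 5 events occur there: P(S_5 ≤ t) = P(N ≥ 5) = 1 − P(N ≤ 4) ≈ 0.2793.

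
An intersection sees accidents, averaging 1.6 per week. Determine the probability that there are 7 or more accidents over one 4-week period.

Over the interval, μ = 1.6 × 4 = 6.4 (a 4-week period = 4 weeks).
P(N ≥ 7) = 1 − P(N ≤ 6) = 1 − Σ_{j=0}^{6} e^(−μ) μ^j/j! ≈ 0.4577.

0.4577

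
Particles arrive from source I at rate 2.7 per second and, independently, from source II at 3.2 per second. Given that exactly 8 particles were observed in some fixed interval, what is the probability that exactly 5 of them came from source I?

Given the total, each event is independently from source I with probability p = λ_I/(λ_I+λ_II) = 2.7/5.9 ≈ 0.4576.
So K ~ Binomial(8, 2.7/5.9): P(K = 5) = C(8,5) · (2.7/5.9)^5 · (3.2/5.9)^3 ≈ 0.1793.

0.1793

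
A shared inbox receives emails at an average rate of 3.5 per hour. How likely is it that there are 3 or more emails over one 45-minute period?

0.4878

Over the interval, μ = 3.5 × 0.75 = 2.625 (a 45-minute period = 0.75 hours).
P(N ≥ 3) = 1 − P(N ≤ 2) = 1 − Σ_{j=0}^{2} e^(−μ) μ^j/j! ≈ 0.4878.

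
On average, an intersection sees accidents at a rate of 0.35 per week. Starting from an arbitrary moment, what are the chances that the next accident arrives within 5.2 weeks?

0.8380

Inter-arrival times are exponential with rate λ = 0.35 per week.
P(T ≤ 5.2) = 1 − e^(−λt) = 1 − e^(−0.35 × 5.2) = 1 − e^(−1.82) ≈ 0.8380.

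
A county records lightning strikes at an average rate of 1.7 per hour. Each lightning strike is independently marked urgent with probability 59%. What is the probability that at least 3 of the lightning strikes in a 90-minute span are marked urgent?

0.1923

Thinning: the lightning strikes that are marked urgent themselves form a Poisson process with rate 0.59 × 1.7 = 1.003 per hour.
Over the interval, μ = 1.003 × 1.5 = 1.5045 (a 90-minute span = 1.5 hours).
P(N ≥ 3) = 1 − P(N ≤ 2) ≈ 0.1923.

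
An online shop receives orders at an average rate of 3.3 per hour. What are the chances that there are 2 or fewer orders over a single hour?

0.3594

With mean μ = 3.3 per hour,
P(N ≤ 2) = Σ_{j=0}^{2} e^(−μ) μ^j/j! ≈ 0.3594.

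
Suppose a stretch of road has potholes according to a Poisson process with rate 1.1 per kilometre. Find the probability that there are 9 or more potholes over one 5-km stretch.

Over the interval, μ = 1.1 × 5 = 5.5 (a 5-km stretch = 5 kilometres).
P(N ≥ 9) = 1 − P(N ≤ 8) = 1 − Σ_{j=0}^{8} e^(−μ) μ^j/j! ≈ 0.1056.

0.1056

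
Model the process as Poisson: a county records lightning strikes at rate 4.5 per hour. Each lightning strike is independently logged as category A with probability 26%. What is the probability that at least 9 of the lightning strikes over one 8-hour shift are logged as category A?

0.5907

Thinning: the lightning strikes that are logged as category A themselves form a Poisson process with rate 0.26 × 4.5 = 1.17 per hour.
Over the interval, μ = 1.17 × 8 = 9.36 (an 8-hour shift = 8 hours).
P(N ≥ 9) = 1 − P(N ≤ 8) ≈ 0.5907.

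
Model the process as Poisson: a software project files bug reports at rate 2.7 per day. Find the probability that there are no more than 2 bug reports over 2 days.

0.0948

Over the interval, μ = 2.7 × 2 = 5.4 (2 days).
P(N ≤ 2) = Σ_{j=0}^{2} e^(−μ) μ^j/j! ≈ 0.0948.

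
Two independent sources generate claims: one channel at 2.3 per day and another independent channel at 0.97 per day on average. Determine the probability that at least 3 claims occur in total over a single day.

Independent Poisson processes superpose: combined rate λ = 2.3 + 0.97 = 3.27 per day.
So μ = 3.27.
P(N ≥ 3) = 1 − P(N ≤ 2) ≈ 0.6345.

0.6345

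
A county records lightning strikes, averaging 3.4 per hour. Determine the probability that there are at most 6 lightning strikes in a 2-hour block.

0.4799

Over the interval, μ = 3.4 × 2 = 6.8 (a 2-hour block = 2 hours).
P(N ≤ 6) = Σ_{j=0}^{6} e^(−μ) μ^j/j! ≈ 0.4799.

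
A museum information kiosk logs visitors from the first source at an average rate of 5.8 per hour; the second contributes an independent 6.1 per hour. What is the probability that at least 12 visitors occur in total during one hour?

0.5269

Independent Poisson processes superpose: combined rate λ = 5.8 + 6.1 = 11.9 per hour.
So μ = 11.9.
P(N ≥ 12) = 1 − P(N ≤ 11) ≈ 0.5269.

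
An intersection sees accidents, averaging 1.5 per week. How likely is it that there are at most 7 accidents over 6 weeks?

0.3239

Over the interval, μ = 1.5 × 6 = 9 (6 weeks).
P(N ≤ 7) = Σ_{j=0}^{7} e^(−μ) μ^j/j! ≈ 0.3239.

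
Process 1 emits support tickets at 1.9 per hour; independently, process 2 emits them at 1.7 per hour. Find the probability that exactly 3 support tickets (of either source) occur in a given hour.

0.2125

Independent Poisson processes superpose: combined rate λ = 1.9 + 1.7 = 3.6 per hour.
So μ = 3.6.
P(N = 3) = e^(−3.6) · 3.6^3/3! ≈ 0.2125.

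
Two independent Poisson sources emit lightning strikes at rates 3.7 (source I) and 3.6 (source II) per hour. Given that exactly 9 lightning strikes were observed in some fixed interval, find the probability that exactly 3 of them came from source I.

Given the total, each event is independently from source I with probability p = λ_I/(λ_I+λ_II) = 3.7/7.3 ≈ 0.5068.
So K ~ Binomial(9, 3.7/7.3): P(K = 3) = C(9,3) · (3.7/7.3)^3 · (3.6/7.3)^6 ≈ 0.1573.

0.1573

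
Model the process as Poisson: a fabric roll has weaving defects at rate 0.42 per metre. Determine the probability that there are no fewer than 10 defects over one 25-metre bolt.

Over the interval, μ = 0.42 × 25 = 10.5 (a 25-metre bolt = 25 metres).
P(N ≥ 10) = 1 − P(N ≤ 9) = 1 − Σ_{j=0}^{9} e^(−μ) μ^j/j! ≈ 0.6029.

0.6029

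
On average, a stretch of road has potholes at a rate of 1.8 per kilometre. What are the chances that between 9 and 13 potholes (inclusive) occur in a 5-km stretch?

Over the interval, μ = 1.8 × 5 = 9 (a 5-km stretch = 5 kilometres).
P(9 ≤ N ≤ 13) = Σ_{j=9}^{13} e^(−9) · 9^j/j! ≈ 0.4705.

0.4705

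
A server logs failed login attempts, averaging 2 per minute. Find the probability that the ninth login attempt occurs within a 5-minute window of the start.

0.6672

Over the interval, μ = 2 × 5 = 10 (a 5-minute window = 5 minutes).
The ninth arrival falls in the interval iff at least 9 events occur there: P(S_9 ≤ t) = P(N ≥ 9) = 1 − P(N ≤ 8) ≈ 0.6672.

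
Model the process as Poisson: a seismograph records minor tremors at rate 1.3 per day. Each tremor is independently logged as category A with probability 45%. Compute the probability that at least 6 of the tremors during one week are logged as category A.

Thinning: the tremors that are logged as category A themselves form a Poisson process with rate 0.45 × 1.3 = 0.585 per day.
Over the interval, μ = 0.585 × 7 = 4.095 (a week = 7 days).
P(N ≥ 6) = 1 − P(N ≤ 5) ≈ 0.2299.

0.2299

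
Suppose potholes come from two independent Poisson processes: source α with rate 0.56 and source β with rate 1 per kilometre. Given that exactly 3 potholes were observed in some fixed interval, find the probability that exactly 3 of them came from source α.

Given the total, each event is independently from source α with probability p = λ_α/(λ_α+λ_β) = 0.56/1.56 ≈ 0.3590.
So K ~ Binomial(3, 0.56/1.56): P(K = 3) = C(3,3) · (0.56/1.56)^3 · (1/1.56)^0 ≈ 0.0463.

0.0463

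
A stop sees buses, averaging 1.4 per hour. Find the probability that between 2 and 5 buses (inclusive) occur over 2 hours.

Over the interval, μ = 1.4 × 2 = 2.8 (2 hours).
P(2 ≤ N ≤ 5) = Σ_{j=2}^{5} e^(−2.8) · 2.8^j/j! ≈ 0.7038.

0.7038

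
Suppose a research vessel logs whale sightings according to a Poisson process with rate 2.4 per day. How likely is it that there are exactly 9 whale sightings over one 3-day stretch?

0.1070

Over the interval, μ = 2.4 × 3 = 7.2 (a 3-day stretch = 3 days).
P(N = 9) = e^(−μ) μ^9/9! = e^(−7.2) · 7.2^9/362880 ≈ 0.1070.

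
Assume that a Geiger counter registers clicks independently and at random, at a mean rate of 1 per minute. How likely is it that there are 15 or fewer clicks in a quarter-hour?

0.5681

Over the interval, μ = 1 × 15 = 15 (a quarter-hour = 15 minutes).
P(N ≤ 15) = Σ_{j=0}^{15} e^(−μ) μ^j/j! ≈ 0.5681.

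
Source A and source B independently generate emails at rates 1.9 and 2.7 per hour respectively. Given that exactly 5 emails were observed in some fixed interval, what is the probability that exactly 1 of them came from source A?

Given the total, each event is independently from source A with probability p = λ_A/(λ_A+λ_B) = 1.9/4.6 ≈ 0.4130.
So K ~ Binomial(5, 1.9/4.6): P(K = 1) = C(5,1) · (1.9/4.6)^1 · (2.7/4.6)^4 ≈ 0.2451.

0.2451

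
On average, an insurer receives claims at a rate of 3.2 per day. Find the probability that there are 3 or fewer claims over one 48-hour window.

Over the interval, μ = 3.2 × 2 = 6.4 (a 48-hour window = 2 days).
P(N ≤ 3) = Σ_{j=0}^{3} e^(−μ) μ^j/j! ≈ 0.1189.

0.1189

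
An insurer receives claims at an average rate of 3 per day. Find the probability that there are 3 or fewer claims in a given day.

With mean μ = 3 per day,
P(N ≤ 3) = Σ_{j=0}^{3} e^(−μ) μ^j/j! ≈ 0.6472.

0.6472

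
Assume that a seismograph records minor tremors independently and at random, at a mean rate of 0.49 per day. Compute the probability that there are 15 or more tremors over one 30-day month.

Over the interval, μ = 0.49 × 30 = 14.7 (a 30-day month = 30 days).
P(N ≥ 15) = 1 − P(N ≤ 14) = 1 − Σ_{j=0}^{14} e^(−μ) μ^j/j! ≈ 0.5033.

0.5033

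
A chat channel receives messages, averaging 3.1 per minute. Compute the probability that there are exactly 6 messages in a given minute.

0.0555

With mean μ = 3.1 per minute,
P(N = 6) = e^(−μ) μ^6/6! = e^(−3.1) · 3.1^6/720 ≈ 0.0555.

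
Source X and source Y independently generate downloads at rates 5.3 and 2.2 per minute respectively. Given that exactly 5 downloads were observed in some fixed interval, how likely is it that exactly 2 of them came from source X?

0.1260

Given the total, each event is independently from source X with probability p = λ_X/(λ_X+λ_Y) = 5.3/7.5 ≈ 0.7067.
So K ~ Binomial(5, 5.3/7.5): P(K = 2) = C(5,2) · (5.3/7.5)^2 · (2.2/7.5)^3 ≈ 0.1260.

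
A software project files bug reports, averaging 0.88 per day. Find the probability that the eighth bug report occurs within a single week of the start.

0.2783

Over the interval, μ = 0.88 × 7 = 6.16 (a week = 7 days).
The eighth arrival falls in the interval iff at least 8 events occur there: P(S_8 ≤ t) = P(N ≥ 8) = 1 − P(N ≤ 7) ≈ 0.2783.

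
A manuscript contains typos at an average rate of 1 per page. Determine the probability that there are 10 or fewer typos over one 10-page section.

Over the interval, μ = 1 × 10 = 10 (a 10-page section = 10 pages).
P(N ≤ 10) = Σ_{j=0}^{10} e^(−μ) μ^j/j! ≈ 0.5830.

0.5830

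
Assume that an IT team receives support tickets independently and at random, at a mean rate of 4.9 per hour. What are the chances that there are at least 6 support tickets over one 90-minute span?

Over the interval, μ = 4.9 × 1.5 = 7.35 (a 90-minute span = 1.5 hours).
P(N ≥ 6) = 1 − P(N ≤ 5) = 1 − Σ_{j=0}^{5} e^(−μ) μ^j/j! ≈ 0.7417.

0.7417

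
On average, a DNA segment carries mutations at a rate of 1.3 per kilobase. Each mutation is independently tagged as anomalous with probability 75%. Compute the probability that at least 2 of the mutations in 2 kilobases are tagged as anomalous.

Thinning: the mutations that are tagged as anomalous themselves form a Poisson process with rate 0.75 × 1.3 = 0.975 per kilobase.
Over the interval, μ = 0.975 × 2 = 1.95 (2 kilobases).
P(N ≥ 2) = 1 − P(N ≤ 1) ≈ 0.5803.

0.5803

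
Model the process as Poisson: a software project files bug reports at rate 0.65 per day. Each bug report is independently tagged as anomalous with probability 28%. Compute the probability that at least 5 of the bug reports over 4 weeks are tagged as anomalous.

0.5762

Thinning: the bug reports that are tagged as anomalous themselves form a Poisson process with rate 0.28 × 0.65 = 0.182 per day.
Over the interval, μ = 0.182 × 28 = 5.096 (4 weeks = 28 days).
P(N ≥ 5) = 1 − P(N ≤ 4) ≈ 0.5762.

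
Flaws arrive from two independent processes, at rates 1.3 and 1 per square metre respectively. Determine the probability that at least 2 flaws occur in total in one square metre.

Independent Poisson processes superpose: combined rate λ = 1.3 + 1 = 2.3 per square metre.
So μ = 2.3.
P(N ≥ 2) = 1 − P(N ≤ 1) ≈ 0.6691.

0.6691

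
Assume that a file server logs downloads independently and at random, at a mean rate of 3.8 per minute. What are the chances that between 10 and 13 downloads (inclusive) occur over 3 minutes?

Over the interval, μ = 3.8 × 3 = 11.4 (3 minutes).
P(10 ≤ N ≤ 13) = Σ_{j=10}^{13} e^(−11.4) · 11.4^j/j! ≈ 0.4443.

0.4443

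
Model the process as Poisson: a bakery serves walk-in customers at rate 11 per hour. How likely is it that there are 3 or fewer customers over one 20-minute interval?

0.5011

Over the interval, μ = 11 × 1/3 ≈ 3.66667 (a 20-minute interval = 1/3 hours).
P(N ≤ 3) = Σ_{j=0}^{3} e^(−μ) μ^j/j! ≈ 0.5011.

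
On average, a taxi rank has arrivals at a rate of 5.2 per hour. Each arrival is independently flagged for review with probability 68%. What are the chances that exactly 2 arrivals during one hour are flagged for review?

0.1821

Thinning: the arrivals that are flagged for review themselves form a Poisson process with rate 0.68 × 5.2 = 3.536 per hour.
So μ = 3.536.
P(N = 2) = e^(−3.536) · 3.536^2/2! ≈ 0.1821.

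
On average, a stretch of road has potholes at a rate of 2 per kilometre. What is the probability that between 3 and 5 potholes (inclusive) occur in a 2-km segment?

Over the interval, μ = 2 × 2 = 4 (a 2-km segment = 2 kilometres).
P(3 ≤ N ≤ 5) = Σ_{j=3}^{5} e^(−4) · 4^j/j! ≈ 0.5470.

0.5470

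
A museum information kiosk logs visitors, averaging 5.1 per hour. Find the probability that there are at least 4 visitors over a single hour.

0.7487

With mean μ = 5.1 per hour,
P(N ≥ 4) = 1 − P(N ≤ 3) = 1 − Σ_{j=0}^{3} e^(−μ) μ^j/j! ≈ 0.7487.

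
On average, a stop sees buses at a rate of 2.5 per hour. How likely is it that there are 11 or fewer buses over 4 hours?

0.6968

Over the interval, μ = 2.5 × 4 = 10 (4 hours).
P(N ≤ 11) = Σ_{j=0}^{11} e^(−μ) μ^j/j! ≈ 0.6968.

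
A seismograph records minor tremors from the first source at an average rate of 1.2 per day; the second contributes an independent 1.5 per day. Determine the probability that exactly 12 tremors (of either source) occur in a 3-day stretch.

0.0505

Independent Poisson processes superpose: combined rate λ = 1.2 + 1.5 = 2.7 per day.
Over the interval, μ = 2.7 × 3 = 8.1 (a 3-day stretch = 3 days).
P(N = 12) = e^(−8.1) · 8.1^12/12! ≈ 0.0505.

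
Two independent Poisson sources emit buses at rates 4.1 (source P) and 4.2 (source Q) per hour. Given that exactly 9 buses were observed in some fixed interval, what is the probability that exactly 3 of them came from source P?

0.1700

Given the total, each event is independently from source P with probability p = λ_P/(λ_P+λ_Q) = 4.1/8.3 ≈ 0.4940.
So K ~ Binomial(9, 4.1/8.3): P(K = 3) = C(9,3) · (4.1/8.3)^3 · (4.2/8.3)^6 ≈ 0.1700.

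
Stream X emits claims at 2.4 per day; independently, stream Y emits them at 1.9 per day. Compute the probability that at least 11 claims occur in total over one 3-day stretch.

Independent Poisson processes superpose: combined rate λ = 2.4 + 1.9 = 4.3 per day.
Over the interval, μ = 4.3 × 3 = 12.9 (a 3-day stretch = 3 days).
P(N ≥ 11) = 1 − P(N ≤ 10) ≈ 0.7396.

0.7396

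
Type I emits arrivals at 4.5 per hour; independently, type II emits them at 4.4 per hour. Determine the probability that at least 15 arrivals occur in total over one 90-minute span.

0.3610

Independent Poisson processes superpose: combined rate λ = 4.5 + 4.4 = 8.9 per hour.
Over the interval, μ = 8.9 × 1.5 = 13.35 (a 90-minute span = 1.5 hours).
P(N ≥ 15) = 1 − P(N ≤ 14) ≈ 0.3610.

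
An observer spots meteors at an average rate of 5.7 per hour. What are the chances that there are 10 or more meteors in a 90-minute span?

0.3535

Over the interval, μ = 5.7 × 1.5 = 8.55 (a 90-minute span = 1.5 hours).
P(N ≥ 10) = 1 − P(N ≤ 9) = 1 − Σ_{j=0}^{9} e^(−μ) μ^j/j! ≈ 0.3535.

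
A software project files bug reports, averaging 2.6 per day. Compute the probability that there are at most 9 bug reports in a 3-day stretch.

0.7411

Over the interval, μ = 2.6 × 3 = 7.8 (a 3-day stretch = 3 days).
P(N ≤ 9) = Σ_{j=0}^{9} e^(−μ) μ^j/j! ≈ 0.7411.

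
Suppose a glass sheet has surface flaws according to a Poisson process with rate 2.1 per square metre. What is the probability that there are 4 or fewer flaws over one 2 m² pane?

Over the interval, μ = 2.1 × 2 = 4.2 (a 2 m² pane = 2 square metres).
P(N ≤ 4) = Σ_{j=0}^{4} e^(−μ) μ^j/j! ≈ 0.5898.

0.5898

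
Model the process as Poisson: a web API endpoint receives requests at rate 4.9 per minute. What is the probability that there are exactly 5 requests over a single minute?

0.1753

With mean μ = 4.9 per minute,
P(N = 5) = e^(−μ) μ^5/5! = e^(−4.9) · 4.9^5/120 ≈ 0.1753.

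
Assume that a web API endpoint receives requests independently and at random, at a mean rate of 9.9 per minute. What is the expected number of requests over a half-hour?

297

E[N] = λt = 9.9 × 30 = 297 (a half-hour = 30 minutes).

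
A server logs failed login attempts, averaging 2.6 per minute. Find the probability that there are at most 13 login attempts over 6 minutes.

0.3083

Over the interval, μ = 2.6 × 6 = 15.6 (6 minutes).
P(N ≤ 13) = Σ_{j=0}^{13} e^(−μ) μ^j/j! ≈ 0.3083.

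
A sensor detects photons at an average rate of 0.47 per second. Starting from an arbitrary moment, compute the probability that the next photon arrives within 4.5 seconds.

Inter-arrival times are exponential with rate λ = 0.47 per second.
P(T ≤ 4.5) = 1 − e^(−λt) = 1 − e^(−0.47 × 4.5) = 1 − e^(−2.115) ≈ 0.8794.

0.8794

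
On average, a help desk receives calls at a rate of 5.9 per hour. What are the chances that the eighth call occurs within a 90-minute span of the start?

Over the interval, μ = 5.9 × 1.5 = 8.85 (a 90-minute span = 1.5 hours).
The eighth arrival falls in the interval iff at least 8 events occur there: P(S_8 ≤ t) = P(N ≥ 8) = 1 − P(N ≤ 7) ≈ 0.6582.

0.6582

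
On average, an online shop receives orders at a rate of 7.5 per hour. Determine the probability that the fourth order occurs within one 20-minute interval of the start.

0.2424

Over the interval, μ = 7.5 × 1/3 = 2.5 (a 20-minute interval = 1/3 hours).
The fourth arrival falls in the interval iff at least 4 events occur there: P(S_4 ≤ t) = P(N ≥ 4) = 1 − P(N ≤ 3) ≈ 0.2424.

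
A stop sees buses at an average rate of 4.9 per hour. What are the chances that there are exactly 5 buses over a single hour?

0.1753

With mean μ = 4.9 per hour,
P(N = 5) = e^(−μ) μ^5/5! = e^(−4.9) · 4.9^5/120 ≈ 0.1753.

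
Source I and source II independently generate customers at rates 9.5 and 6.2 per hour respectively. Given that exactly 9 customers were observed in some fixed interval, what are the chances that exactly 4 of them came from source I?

0.1622

Given the total, each event is independently from source I with probability p = λ_I/(λ_I+λ_II) = 9.5/15.7 ≈ 0.6051.
So K ~ Binomial(9, 9.5/15.7): P(K = 4) = C(9,4) · (9.5/15.7)^4 · (6.2/15.7)^5 ≈ 0.1622.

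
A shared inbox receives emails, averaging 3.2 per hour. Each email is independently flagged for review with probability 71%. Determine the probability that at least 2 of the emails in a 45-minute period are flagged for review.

Thinning: the emails that are flagged for review themselves form a Poisson process with rate 0.71 × 3.2 = 2.272 per hour.
Over the interval, μ = 2.272 × 0.75 = 1.704 (a 45-minute period = 0.75 hours).
P(N ≥ 2) = 1 − P(N ≤ 1) ≈ 0.5080.

0.5080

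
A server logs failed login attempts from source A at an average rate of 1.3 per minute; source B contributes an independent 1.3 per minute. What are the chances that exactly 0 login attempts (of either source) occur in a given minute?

0.0743

Independent Poisson processes superpose: combined rate λ = 1.3 + 1.3 = 2.6 per minute.
So μ = 2.6.
P(N = 0) = e^(−2.6) · 2.6^0/0! ≈ 0.0743.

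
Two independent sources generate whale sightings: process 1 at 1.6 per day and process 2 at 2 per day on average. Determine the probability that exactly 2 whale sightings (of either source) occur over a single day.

Independent Poisson processes superpose: combined rate λ = 1.6 + 2 = 3.6 per day.
So μ = 3.6.
P(N = 2) = e^(−3.6) · 3.6^2/2! ≈ 0.1771.

0.1771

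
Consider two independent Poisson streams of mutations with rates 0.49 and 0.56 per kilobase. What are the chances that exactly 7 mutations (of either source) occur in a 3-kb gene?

Independent Poisson processes superpose: combined rate λ = 0.49 + 0.56 = 1.05 per kilobase.
Over the interval, μ = 1.05 × 3 = 3.15 (a 3-kb gene = 3 kilobases).
P(N = 7) = e^(−3.15) · 3.15^7/7! ≈ 0.0262.

0.0262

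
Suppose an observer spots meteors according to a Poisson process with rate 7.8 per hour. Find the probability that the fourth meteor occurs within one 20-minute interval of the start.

0.2640

Over the interval, μ = 7.8 × 1/3 = 2.6 (a 20-minute interval = 1/3 hours).
The fourth arrival falls in the interval iff at least 4 events occur there: P(S_4 ≤ t) = P(N ≥ 4) = 1 − P(N ≤ 3) ≈ 0.2640.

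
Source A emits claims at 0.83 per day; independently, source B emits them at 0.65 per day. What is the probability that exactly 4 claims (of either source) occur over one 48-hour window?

Independent Poisson processes superpose: combined rate λ = 0.83 + 0.65 = 1.48 per day.
Over the interval, μ = 1.48 × 2 = 2.96 (a 48-hour window = 2 days).
P(N = 4) = e^(−2.96) · 2.96^4/4! ≈ 0.1657.

0.1657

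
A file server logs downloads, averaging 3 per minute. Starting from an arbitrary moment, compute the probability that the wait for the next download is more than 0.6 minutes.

0.1653

The wait for the next event is exponential with rate λ = 3 per minute.
P(T > 0.6) = e^(−λt) = e^(−3 × 0.6) = e^(−1.8) ≈ 0.1653.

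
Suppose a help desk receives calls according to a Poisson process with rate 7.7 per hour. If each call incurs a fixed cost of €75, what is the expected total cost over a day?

E[N] = 7.7 × 24 = 184.8 (a day = 24 hours); E[cost] = 184.8 × €75 = €13860.

€13860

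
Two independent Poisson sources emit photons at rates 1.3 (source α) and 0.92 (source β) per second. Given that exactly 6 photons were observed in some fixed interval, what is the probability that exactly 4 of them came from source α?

0.3029

Given the total, each event is independently from source α with probability p = λ_α/(λ_α+λ_β) = 1.3/2.22 ≈ 0.5856.
So K ~ Binomial(6, 1.3/2.22): P(K = 4) = C(6,4) · (1.3/2.22)^4 · (0.92/2.22)^2 ≈ 0.3029.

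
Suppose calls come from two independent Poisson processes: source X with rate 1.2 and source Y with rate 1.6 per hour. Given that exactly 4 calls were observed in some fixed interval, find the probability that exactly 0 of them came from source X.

0.1066

Given the total, each event is independently from source X with probability p = λ_X/(λ_X+λ_Y) = 1.2/2.8 ≈ 0.4286.
So K ~ Binomial(4, 1.2/2.8): P(K = 0) = C(4,0) · (1.2/2.8)^0 · (1.6/2.8)^4 ≈ 0.1066.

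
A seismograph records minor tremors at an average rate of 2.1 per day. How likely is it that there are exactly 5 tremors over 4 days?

0.0784

Over the interval, μ = 2.1 × 4 = 8.4 (4 days).
P(N = 5) = e^(−μ) μ^5/5! = e^(−8.4) · 8.4^5/120 ≈ 0.0784.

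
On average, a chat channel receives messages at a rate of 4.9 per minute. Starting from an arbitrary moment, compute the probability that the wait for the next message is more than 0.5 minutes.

0.0863

The wait for the next event is exponential with rate λ = 4.9 per minute.
P(T > 0.5) = e^(−λt) = e^(−4.9 × 0.5) = e^(−2.45) ≈ 0.0863.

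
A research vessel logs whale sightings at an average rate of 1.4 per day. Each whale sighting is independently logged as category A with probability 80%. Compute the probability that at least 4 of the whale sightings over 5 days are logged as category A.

0.8094

Thinning: the whale sightings that are logged as category A themselves form a Poisson process with rate 0.8 × 1.4 = 1.12 per day.
Over the interval, μ = 1.12 × 5 = 5.6 (5 days).
P(N ≥ 4) = 1 − P(N ≤ 3) ≈ 0.8094.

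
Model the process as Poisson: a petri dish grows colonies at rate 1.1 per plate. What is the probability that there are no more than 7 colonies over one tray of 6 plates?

Over the interval, μ = 1.1 × 6 = 6.6 (a tray of 6 plates = 6 plates).
P(N ≤ 7) = Σ_{j=0}^{7} e^(−μ) μ^j/j! ≈ 0.6581.

0.6581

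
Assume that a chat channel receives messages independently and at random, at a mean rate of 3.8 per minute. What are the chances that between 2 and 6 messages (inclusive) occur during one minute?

With mean μ = 3.8 per minute,
P(2 ≤ N ≤ 6) = Σ_{j=2}^{6} e^(−3.8) · 3.8^j/j! ≈ 0.8017.

0.8017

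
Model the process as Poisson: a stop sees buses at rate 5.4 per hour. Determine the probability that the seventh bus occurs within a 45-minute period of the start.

Over the interval, μ = 5.4 × 0.75 = 4.05 (a 45-minute period = 0.75 hours).
The seventh arrival falls in the interval iff at least 7 events occur there: P(S_7 ≤ t) = P(N ≥ 7) = 1 − P(N ≤ 6) ≈ 0.1159.

0.1159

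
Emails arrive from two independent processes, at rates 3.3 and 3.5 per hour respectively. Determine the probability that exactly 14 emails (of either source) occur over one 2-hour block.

0.1054

Independent Poisson processes superpose: combined rate λ = 3.3 + 3.5 = 6.8 per hour.
Over the interval, μ = 6.8 × 2 = 13.6 (a 2-hour block = 2 hours).
P(N = 14) = e^(−13.6) · 13.6^14/14! ≈ 0.1054.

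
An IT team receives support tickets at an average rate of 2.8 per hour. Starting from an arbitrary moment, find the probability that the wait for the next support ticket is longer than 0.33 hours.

0.3969

The wait for the next event is exponential with rate λ = 2.8 per hour.
P(T > 0.33) = e^(−λt) = e^(−2.8 × 0.33) = e^(−0.924) ≈ 0.3969.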